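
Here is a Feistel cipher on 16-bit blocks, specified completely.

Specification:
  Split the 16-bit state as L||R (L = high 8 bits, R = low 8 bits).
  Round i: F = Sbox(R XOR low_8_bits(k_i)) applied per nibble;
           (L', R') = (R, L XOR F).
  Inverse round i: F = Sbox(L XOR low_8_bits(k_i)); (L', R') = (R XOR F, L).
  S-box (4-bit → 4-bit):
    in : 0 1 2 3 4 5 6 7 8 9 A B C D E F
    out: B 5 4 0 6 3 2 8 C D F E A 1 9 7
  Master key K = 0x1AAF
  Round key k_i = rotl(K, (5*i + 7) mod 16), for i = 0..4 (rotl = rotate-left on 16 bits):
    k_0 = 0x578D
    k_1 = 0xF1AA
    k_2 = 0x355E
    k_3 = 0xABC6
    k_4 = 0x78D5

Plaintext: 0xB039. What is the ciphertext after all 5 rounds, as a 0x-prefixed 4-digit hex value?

s_0 = plaintext = 0xB039
s_1 = Round(s_0, k_0) = 0x3956
s_2 = Round(s_1, k_1) = 0x5643
s_3 = Round(s_2, k_2) = 0x4307
s_4 = Round(s_3, k_3) = 0x07E6
s_5 = Round(s_4, k_4) = 0xE607

0xE607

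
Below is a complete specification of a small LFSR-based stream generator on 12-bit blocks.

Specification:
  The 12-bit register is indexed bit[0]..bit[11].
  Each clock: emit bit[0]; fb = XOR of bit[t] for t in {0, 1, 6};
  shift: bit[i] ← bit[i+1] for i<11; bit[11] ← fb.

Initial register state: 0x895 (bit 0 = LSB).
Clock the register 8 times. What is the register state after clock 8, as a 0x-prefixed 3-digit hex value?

0xBD8

reg_0 = 0x895
clock 1: out=1, reg = 0xC4A
clock 2: out=0, reg = 0x625
clock 3: out=1, reg = 0xB12
clock 4: out=0, reg = 0xD89
clock 5: out=1, reg = 0xEC4
clock 6: out=0, reg = 0xF62
clock 7: out=0, reg = 0x7B1
clock 8: out=1, reg = 0xBD8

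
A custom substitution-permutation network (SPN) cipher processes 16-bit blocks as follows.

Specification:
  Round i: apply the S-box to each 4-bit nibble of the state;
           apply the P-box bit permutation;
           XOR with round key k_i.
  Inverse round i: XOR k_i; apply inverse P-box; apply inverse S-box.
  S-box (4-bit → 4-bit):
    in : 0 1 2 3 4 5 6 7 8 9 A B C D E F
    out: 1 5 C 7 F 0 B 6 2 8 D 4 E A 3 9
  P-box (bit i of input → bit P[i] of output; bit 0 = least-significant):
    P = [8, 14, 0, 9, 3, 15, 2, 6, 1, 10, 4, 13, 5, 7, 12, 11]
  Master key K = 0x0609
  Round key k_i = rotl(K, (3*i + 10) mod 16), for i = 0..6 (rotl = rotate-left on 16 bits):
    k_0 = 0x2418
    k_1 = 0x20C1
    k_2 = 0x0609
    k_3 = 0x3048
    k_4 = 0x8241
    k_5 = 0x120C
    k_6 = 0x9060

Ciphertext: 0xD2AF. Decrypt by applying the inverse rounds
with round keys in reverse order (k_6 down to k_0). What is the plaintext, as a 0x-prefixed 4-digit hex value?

s_0 = ciphertext = 0xD2AF
s_1 = InvRound(s_0, k_6) = 0x80AC
s_2 = InvRound(s_1, k_5) = 0x3589
s_3 = InvRound(s_2, k_4) = 0x7D6F
s_4 = InvRound(s_3, k_3) = 0xFEB3
s_5 = InvRound(s_4, k_2) = 0x4AE8
s_6 = InvRound(s_5, k_1) = 0xF90C
s_7 = InvRound(s_6, k_0) = 0x277E

0x277E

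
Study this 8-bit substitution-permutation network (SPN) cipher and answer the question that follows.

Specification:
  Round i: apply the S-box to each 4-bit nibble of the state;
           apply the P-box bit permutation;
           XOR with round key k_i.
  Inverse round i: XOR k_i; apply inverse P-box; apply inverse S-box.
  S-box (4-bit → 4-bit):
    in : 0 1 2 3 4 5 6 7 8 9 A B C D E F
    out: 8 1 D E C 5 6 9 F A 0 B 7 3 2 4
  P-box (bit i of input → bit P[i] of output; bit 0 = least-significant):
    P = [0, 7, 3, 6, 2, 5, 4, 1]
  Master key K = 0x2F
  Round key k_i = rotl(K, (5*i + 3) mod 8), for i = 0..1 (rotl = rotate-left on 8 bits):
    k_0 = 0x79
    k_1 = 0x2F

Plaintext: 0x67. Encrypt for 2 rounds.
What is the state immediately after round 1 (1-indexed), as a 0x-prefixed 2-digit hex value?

0x08

s_0 = plaintext = 0x67
s_1 = Round(s_0, k_0) = 0x08
s_2 = Round(s_1, k_1) = 0xE4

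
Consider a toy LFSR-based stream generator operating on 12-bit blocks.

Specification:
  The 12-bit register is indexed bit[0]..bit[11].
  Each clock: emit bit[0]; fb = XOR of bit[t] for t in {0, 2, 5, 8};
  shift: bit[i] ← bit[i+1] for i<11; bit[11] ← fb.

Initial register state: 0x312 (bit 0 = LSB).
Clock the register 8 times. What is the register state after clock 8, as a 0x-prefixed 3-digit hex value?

reg_0 = 0x312
clock 1: out=0, reg = 0x989
clock 2: out=1, reg = 0x4C4
clock 3: out=0, reg = 0xA62
clock 4: out=0, reg = 0xD31
clock 5: out=1, reg = 0xE98
clock 6: out=0, reg = 0x74C
clock 7: out=0, reg = 0x3A6
clock 8: out=0, reg = 0x9D3

0x9D3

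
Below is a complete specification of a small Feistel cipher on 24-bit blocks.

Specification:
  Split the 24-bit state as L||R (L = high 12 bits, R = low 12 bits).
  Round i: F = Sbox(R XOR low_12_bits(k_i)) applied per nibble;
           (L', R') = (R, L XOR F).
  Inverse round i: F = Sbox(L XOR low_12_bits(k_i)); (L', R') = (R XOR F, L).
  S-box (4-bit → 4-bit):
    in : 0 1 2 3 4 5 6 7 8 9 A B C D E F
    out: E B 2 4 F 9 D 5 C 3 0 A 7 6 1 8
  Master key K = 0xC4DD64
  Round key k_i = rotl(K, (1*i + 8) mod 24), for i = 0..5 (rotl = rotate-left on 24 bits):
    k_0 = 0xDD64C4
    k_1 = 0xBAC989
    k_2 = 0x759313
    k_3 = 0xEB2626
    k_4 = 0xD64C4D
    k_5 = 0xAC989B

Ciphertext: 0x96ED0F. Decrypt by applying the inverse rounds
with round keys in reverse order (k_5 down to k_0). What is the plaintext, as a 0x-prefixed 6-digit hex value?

0xAB6348

s_0 = ciphertext = 0x96ED0F
s_1 = InvRound(s_0, k_5) = 0x68696E
s_2 = InvRound(s_1, k_4) = 0x914686
s_3 = InvRound(s_2, k_3) = 0xEC4914
s_4 = InvRound(s_3, k_2) = 0xF71EC4
s_5 = InvRound(s_4, k_1) = 0x348F71
s_6 = InvRound(s_5, k_0) = 0xAB6348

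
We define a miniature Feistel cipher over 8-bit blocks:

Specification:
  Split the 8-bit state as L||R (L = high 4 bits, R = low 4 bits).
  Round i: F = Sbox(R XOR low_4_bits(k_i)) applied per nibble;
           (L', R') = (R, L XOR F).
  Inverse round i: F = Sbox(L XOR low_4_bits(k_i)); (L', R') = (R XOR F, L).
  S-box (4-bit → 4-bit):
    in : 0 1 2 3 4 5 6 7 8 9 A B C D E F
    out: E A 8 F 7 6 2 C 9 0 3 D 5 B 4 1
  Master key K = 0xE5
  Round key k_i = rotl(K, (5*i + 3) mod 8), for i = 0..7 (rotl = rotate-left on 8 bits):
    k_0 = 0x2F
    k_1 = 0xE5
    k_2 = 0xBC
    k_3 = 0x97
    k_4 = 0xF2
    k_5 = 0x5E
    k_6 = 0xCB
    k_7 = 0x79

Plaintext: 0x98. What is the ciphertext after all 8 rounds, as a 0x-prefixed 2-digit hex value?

0xA6

s_0 = plaintext = 0x98
s_1 = Round(s_0, k_0) = 0x85
s_2 = Round(s_1, k_1) = 0x56
s_3 = Round(s_2, k_2) = 0x66
s_4 = Round(s_3, k_3) = 0x6C
s_5 = Round(s_4, k_4) = 0xC2
s_6 = Round(s_5, k_5) = 0x29
s_7 = Round(s_6, k_6) = 0x9A
s_8 = Round(s_7, k_7) = 0xA6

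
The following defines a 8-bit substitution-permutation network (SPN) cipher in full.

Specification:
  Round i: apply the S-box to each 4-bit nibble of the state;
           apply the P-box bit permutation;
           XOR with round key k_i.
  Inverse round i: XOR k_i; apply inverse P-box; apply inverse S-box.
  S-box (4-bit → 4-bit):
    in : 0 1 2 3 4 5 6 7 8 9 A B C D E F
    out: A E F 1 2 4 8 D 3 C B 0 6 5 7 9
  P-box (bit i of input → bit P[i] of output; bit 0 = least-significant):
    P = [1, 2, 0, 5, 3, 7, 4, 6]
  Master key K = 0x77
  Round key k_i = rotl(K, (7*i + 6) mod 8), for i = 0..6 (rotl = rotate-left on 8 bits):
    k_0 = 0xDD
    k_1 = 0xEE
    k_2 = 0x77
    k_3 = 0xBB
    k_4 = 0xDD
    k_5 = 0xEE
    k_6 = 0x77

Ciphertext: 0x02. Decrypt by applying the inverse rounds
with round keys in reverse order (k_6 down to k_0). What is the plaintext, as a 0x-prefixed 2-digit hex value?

s_0 = ciphertext = 0x02
s_1 = InvRound(s_0, k_6) = 0x91
s_2 = InvRound(s_1, k_5) = 0x72
s_3 = InvRound(s_2, k_4) = 0x82
s_4 = InvRound(s_3, k_3) = 0xD9
s_5 = InvRound(s_4, k_2) = 0x8A
s_6 = InvRound(s_5, k_1) = 0x60
s_7 = InvRound(s_6, k_0) = 0xE1

0xE1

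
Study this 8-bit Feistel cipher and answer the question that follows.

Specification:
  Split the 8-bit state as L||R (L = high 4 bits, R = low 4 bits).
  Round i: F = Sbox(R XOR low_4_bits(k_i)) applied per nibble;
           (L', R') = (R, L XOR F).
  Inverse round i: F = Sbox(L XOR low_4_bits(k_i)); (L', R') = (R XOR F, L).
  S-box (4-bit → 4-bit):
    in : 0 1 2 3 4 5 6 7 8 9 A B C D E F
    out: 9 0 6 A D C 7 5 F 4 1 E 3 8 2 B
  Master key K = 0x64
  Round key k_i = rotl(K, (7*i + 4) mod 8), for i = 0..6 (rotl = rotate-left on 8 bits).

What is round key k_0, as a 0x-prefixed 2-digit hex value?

K = 0x64
k_0 = rotl(K, (7*0+4) mod 8) = rotl(K, 4) = 0x46

0x46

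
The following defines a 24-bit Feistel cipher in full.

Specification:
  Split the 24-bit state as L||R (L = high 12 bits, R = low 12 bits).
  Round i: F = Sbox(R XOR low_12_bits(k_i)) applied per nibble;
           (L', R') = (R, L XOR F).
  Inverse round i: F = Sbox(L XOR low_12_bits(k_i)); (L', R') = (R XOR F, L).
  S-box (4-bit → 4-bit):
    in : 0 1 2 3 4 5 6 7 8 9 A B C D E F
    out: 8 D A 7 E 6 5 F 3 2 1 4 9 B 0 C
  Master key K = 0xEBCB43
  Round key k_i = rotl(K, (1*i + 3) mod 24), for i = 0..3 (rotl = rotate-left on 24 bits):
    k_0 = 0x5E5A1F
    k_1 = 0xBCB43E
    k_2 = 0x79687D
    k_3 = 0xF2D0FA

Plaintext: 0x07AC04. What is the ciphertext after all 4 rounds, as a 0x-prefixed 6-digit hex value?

s_0 = plaintext = 0x07AC04
s_1 = Round(s_0, k_0) = 0xC045AE
s_2 = Round(s_1, k_1) = 0x5AE12C
s_3 = Round(s_2, k_2) = 0x12C7C3
s_4 = Round(s_3, k_3) = 0x7C3E5E

0x7C3E5E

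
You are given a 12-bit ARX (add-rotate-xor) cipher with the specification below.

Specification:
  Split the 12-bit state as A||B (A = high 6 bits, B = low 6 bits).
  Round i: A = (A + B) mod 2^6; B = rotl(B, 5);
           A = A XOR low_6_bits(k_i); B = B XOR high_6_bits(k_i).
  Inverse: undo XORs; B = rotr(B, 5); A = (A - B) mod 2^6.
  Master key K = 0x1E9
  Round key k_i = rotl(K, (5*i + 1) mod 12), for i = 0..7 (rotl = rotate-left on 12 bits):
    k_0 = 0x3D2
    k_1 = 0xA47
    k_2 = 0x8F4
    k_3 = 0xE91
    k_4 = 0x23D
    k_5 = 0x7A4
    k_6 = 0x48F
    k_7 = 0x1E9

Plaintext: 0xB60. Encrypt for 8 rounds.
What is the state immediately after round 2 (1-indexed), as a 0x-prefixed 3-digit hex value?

0xE46

s_0 = plaintext = 0xB60
s_1 = Round(s_0, k_0) = 0x7DF
s_2 = Round(s_1, k_1) = 0xE46
s_3 = Round(s_2, k_2) = 0x2E0
s_4 = Round(s_3, k_3) = 0xEAA
s_5 = Round(s_4, k_4) = 0x65D
s_6 = Round(s_5, k_5) = 0x4B0
s_7 = Round(s_6, k_6) = 0x34A
s_8 = Round(s_7, k_7) = 0xF82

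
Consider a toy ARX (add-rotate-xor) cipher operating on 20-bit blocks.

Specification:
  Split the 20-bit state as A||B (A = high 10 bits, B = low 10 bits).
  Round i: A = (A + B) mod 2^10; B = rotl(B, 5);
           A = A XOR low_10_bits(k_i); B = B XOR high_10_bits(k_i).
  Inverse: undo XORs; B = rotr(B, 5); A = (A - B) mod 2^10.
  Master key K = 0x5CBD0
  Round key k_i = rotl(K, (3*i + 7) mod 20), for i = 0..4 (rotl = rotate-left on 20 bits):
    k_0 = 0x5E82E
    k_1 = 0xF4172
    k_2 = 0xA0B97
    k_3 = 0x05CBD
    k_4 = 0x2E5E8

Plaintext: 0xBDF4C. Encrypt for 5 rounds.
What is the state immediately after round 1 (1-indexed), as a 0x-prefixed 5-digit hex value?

s_0 = plaintext = 0xBDF4C
s_1 = Round(s_0, k_0) = 0x9B4E0
s_2 = Round(s_1, k_1) = 0x8FFD7
s_3 = Round(s_2, k_2) = 0x6047C
s_4 = Round(s_3, k_3) = 0x50394
s_5 = Round(s_4, k_4) = 0x4F225

0x9B4E0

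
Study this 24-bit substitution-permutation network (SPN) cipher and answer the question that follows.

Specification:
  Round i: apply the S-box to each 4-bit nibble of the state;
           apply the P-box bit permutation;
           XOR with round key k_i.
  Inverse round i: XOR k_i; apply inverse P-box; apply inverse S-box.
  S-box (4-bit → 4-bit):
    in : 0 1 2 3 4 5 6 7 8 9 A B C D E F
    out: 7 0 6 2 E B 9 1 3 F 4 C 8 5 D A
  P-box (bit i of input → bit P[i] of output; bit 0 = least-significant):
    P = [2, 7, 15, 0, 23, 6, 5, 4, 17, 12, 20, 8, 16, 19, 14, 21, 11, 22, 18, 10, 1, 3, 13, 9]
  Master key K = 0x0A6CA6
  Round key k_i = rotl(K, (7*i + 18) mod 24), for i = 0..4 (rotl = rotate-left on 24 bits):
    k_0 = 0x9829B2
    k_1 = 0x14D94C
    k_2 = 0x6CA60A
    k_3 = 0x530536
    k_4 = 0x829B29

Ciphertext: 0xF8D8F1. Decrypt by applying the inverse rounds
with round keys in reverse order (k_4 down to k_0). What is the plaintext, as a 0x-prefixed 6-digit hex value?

0xF6957C

s_0 = ciphertext = 0xF8D8F1
s_1 = InvRound(s_0, k_4) = 0xF34EF3
s_2 = InvRound(s_1, k_3) = 0xC7BC85
s_3 = InvRound(s_2, k_2) = 0x575875
s_4 = InvRound(s_3, k_1) = 0x3376BB
s_5 = InvRound(s_4, k_0) = 0xF6957C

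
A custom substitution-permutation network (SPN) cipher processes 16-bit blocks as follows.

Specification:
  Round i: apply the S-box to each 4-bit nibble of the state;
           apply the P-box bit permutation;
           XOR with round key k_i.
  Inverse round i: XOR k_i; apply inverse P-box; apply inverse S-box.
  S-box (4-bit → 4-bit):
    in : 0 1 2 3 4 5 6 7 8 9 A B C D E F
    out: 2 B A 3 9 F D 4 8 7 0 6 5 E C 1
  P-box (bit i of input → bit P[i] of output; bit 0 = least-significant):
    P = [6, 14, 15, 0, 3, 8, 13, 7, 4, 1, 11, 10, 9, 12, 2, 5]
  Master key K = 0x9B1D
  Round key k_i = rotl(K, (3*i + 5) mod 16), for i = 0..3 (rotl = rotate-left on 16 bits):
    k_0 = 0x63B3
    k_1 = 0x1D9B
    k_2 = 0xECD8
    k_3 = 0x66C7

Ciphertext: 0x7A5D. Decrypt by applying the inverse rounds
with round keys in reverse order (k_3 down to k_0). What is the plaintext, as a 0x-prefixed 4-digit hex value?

s_0 = ciphertext = 0x7A5D
s_1 = InvRound(s_0, k_3) = 0x054A
s_2 = InvRound(s_1, k_2) = 0xA9DB
s_3 = InvRound(s_2, k_1) = 0x087C
s_4 = InvRound(s_3, k_0) = 0xCB51

0xCB51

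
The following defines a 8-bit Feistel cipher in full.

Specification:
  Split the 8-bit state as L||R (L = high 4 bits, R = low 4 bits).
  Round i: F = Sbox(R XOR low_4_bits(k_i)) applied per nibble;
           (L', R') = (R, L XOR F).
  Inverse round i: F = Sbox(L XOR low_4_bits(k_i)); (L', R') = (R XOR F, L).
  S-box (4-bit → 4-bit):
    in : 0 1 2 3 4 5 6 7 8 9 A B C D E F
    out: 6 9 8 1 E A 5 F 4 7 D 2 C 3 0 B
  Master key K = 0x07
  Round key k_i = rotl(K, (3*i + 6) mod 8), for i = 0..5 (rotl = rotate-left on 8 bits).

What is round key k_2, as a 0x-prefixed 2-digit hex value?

0x70

K = 0x07
k_0 = rotl(K, (3*0+6) mod 8) = rotl(K, 6) = 0xC1
k_1 = rotl(K, (3*1+6) mod 8) = rotl(K, 1) = 0x0E
k_2 = rotl(K, (3*2+6) mod 8) = rotl(K, 4) = 0x70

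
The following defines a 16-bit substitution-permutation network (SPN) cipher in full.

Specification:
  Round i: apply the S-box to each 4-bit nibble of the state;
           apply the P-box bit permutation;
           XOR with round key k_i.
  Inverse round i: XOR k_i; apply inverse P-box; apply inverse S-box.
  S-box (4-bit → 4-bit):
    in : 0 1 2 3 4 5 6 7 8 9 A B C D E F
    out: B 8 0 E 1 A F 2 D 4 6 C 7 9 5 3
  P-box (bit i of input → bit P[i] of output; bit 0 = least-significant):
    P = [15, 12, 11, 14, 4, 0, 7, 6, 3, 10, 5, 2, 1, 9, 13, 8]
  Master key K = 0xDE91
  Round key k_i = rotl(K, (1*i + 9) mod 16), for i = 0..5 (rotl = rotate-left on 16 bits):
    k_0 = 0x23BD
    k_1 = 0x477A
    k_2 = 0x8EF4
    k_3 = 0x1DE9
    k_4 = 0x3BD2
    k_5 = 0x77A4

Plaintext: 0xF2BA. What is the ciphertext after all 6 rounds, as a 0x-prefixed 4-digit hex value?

0x6BF2

s_0 = plaintext = 0xF2BA
s_1 = Round(s_0, k_0) = 0x397F
s_2 = Round(s_1, k_1) = 0xF45B
s_3 = Round(s_2, k_2) = 0xC4BF
s_4 = Round(s_3, k_3) = 0xAF23
s_5 = Round(s_4, k_4) = 0x45DA
s_6 = Round(s_5, k_5) = 0x6BF2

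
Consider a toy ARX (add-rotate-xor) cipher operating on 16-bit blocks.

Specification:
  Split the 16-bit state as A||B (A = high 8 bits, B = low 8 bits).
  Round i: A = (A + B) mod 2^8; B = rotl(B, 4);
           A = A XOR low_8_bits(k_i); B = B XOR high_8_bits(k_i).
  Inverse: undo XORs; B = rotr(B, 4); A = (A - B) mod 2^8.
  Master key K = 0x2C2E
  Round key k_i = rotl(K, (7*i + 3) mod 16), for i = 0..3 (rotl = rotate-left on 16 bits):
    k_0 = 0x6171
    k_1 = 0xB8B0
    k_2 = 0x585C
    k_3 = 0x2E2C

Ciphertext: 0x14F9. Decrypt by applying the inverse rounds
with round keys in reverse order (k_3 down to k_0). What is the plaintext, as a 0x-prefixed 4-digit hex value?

0x0AFC

s_0 = ciphertext = 0x14F9
s_1 = InvRound(s_0, k_3) = 0xBB7D
s_2 = InvRound(s_1, k_2) = 0x9552
s_3 = InvRound(s_2, k_1) = 0x77AE
s_4 = InvRound(s_3, k_0) = 0x0AFC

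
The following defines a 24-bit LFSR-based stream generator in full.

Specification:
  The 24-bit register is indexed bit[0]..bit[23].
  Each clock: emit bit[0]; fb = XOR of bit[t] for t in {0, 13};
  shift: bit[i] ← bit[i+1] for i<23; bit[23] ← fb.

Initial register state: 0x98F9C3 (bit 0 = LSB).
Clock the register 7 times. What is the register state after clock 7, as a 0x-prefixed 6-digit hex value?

reg_0 = 0x98F9C3
clock 1: out=1, reg = 0x4C7CE1
clock 2: out=1, reg = 0x263E70
clock 3: out=0, reg = 0x931F38
clock 4: out=0, reg = 0x498F9C
clock 5: out=0, reg = 0x24C7CE
clock 6: out=0, reg = 0x1263E7
clock 7: out=1, reg = 0x0931F3

0x0931F3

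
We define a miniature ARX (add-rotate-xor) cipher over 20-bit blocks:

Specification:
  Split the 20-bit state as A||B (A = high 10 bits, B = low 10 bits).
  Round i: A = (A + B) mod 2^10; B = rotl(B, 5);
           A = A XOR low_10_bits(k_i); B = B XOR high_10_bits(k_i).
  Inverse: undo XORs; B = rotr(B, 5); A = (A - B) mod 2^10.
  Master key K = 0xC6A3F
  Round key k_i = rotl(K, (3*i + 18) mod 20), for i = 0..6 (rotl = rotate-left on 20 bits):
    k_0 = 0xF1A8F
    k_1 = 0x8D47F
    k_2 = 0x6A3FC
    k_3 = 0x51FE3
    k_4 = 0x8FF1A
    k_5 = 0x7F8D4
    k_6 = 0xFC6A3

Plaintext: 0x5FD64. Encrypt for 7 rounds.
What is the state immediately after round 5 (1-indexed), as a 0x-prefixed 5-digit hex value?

0x7E681

s_0 = plaintext = 0x5FD64
s_1 = Round(s_0, k_0) = 0x1B34D
s_2 = Round(s_1, k_1) = 0xF1B8F
s_3 = Round(s_2, k_2) = 0x2A454
s_4 = Round(s_3, k_3) = 0xC7BC5
s_5 = Round(s_4, k_4) = 0x7E681
s_6 = Round(s_5, k_5) = 0x2B9CA
s_7 = Round(s_6, k_6) = 0x36EBF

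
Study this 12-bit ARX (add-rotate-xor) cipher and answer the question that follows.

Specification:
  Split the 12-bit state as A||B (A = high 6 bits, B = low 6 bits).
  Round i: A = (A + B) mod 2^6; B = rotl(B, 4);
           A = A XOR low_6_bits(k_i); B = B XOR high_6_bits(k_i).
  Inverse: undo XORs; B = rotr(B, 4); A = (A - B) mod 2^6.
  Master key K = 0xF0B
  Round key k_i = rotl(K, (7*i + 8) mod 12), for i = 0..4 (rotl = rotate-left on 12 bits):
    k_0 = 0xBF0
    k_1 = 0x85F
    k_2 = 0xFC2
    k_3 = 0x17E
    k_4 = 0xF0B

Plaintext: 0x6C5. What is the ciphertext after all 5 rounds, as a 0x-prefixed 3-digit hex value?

0x09C

s_0 = plaintext = 0x6C5
s_1 = Round(s_0, k_0) = 0x43E
s_2 = Round(s_1, k_1) = 0x44E
s_3 = Round(s_2, k_2) = 0x75C
s_4 = Round(s_3, k_3) = 0x1C2
s_5 = Round(s_4, k_4) = 0x09C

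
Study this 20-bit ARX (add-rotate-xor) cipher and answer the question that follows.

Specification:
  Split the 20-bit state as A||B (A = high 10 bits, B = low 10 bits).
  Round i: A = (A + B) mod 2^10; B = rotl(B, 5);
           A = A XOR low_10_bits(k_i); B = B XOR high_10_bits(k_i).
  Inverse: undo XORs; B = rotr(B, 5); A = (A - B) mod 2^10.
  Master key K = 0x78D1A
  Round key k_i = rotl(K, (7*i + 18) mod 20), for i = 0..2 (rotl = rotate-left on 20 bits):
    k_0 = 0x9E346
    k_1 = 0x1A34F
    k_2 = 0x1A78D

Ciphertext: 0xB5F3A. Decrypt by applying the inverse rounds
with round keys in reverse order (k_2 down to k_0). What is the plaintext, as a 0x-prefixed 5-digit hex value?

s_0 = ciphertext = 0xB5F3A
s_1 = InvRound(s_0, k_2) = 0xB827A
s_2 = InvRound(s_1, k_1) = 0xD7E50
s_3 = InvRound(s_2, k_0) = 0xC6101

0xC6101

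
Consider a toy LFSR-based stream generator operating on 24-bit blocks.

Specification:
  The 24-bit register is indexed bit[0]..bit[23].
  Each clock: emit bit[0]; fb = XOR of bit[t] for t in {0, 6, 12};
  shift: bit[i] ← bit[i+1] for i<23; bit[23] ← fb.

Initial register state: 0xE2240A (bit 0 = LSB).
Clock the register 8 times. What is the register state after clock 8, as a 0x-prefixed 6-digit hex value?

reg_0 = 0xE2240A
clock 1: out=0, reg = 0x711205
clock 2: out=1, reg = 0x388902
clock 3: out=0, reg = 0x1C4481
clock 4: out=1, reg = 0x8E2240
clock 5: out=0, reg = 0xC71120
clock 6: out=0, reg = 0xE38890
clock 7: out=0, reg = 0x71C448
clock 8: out=0, reg = 0xB8E224

0xB8E224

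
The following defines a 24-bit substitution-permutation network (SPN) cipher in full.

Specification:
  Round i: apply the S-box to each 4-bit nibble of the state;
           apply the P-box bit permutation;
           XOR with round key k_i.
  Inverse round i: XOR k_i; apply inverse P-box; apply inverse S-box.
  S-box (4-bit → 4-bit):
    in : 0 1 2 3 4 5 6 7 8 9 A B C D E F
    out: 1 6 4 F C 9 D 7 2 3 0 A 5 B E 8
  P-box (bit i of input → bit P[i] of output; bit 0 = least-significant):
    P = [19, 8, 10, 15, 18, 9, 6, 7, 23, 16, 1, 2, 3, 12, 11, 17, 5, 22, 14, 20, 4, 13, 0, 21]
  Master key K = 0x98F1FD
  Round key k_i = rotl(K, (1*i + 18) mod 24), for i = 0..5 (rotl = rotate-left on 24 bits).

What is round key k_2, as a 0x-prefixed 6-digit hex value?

0xD98F1F

K = 0x98F1FD
k_0 = rotl(K, (1*0+18) mod 24) = rotl(K, 18) = 0xF663C7
k_1 = rotl(K, (1*1+18) mod 24) = rotl(K, 19) = 0xECC78F
k_2 = rotl(K, (1*2+18) mod 24) = rotl(K, 20) = 0xD98F1F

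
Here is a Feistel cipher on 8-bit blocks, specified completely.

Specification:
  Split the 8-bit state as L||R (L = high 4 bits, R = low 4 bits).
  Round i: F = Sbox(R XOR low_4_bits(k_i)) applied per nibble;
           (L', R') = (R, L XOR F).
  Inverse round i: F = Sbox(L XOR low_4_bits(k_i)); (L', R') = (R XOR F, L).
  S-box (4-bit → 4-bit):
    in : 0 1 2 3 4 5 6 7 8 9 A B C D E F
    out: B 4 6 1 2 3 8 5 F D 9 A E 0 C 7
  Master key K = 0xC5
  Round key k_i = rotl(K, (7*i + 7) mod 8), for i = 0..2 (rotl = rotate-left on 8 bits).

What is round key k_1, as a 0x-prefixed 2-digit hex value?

K = 0xC5
k_0 = rotl(K, (7*0+7) mod 8) = rotl(K, 7) = 0xE2
k_1 = rotl(K, (7*1+7) mod 8) = rotl(K, 6) = 0x71

0x71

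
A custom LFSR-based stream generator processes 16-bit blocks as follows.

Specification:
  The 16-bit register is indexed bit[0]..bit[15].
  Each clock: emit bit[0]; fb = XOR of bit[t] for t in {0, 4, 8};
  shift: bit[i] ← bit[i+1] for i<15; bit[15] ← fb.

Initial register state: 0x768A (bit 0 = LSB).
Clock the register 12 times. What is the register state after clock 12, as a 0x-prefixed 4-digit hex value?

0x5947

reg_0 = 0x768A
clock 1: out=0, reg = 0x3B45
clock 2: out=1, reg = 0x1DA2
clock 3: out=0, reg = 0x8ED1
clock 4: out=1, reg = 0x4768
clock 5: out=0, reg = 0xA3B4
clock 6: out=0, reg = 0x51DA
clock 7: out=0, reg = 0x28ED
clock 8: out=1, reg = 0x9476
clock 9: out=0, reg = 0xCA3B
clock 10: out=1, reg = 0x651D
clock 11: out=1, reg = 0xB28E
clock 12: out=0, reg = 0x5947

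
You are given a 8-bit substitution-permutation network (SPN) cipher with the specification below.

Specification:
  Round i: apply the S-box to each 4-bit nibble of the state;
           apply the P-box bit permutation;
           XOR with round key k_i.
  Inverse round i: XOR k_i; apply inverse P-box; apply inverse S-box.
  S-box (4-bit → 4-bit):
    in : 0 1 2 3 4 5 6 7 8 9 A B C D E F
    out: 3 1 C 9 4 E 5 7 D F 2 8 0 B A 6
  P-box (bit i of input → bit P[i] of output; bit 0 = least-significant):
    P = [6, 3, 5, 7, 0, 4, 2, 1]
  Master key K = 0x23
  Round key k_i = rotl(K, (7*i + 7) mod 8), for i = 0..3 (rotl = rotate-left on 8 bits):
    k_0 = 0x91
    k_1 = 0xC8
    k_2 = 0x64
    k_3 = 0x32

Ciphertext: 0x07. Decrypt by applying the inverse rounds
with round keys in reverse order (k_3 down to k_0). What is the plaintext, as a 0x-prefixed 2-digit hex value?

s_0 = ciphertext = 0x07
s_1 = InvRound(s_0, k_3) = 0x74
s_2 = InvRound(s_1, k_2) = 0xAC
s_3 = InvRound(s_2, k_1) = 0x46
s_4 = InvRound(s_3, k_0) = 0x93

0x93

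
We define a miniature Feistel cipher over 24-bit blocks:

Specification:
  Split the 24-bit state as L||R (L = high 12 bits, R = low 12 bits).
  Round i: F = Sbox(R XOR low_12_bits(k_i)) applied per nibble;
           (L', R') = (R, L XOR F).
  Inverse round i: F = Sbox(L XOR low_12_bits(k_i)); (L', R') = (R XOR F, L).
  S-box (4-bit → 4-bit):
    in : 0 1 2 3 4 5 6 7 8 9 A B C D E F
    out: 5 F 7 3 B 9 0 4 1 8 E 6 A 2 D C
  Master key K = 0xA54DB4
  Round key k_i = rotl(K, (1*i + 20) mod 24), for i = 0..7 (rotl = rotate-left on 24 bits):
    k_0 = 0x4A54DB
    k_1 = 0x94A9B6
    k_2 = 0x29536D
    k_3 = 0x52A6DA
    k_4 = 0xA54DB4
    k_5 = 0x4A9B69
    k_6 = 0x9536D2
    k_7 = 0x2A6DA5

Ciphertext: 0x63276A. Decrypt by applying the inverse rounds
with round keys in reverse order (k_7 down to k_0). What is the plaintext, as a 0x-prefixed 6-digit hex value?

0x2E40AF

s_0 = ciphertext = 0x63276A
s_1 = InvRound(s_0, k_7) = 0x1EE632
s_2 = InvRound(s_1, k_6) = 0x2081EE
s_3 = InvRound(s_2, k_5) = 0x9E1208
s_4 = InvRound(s_3, k_4) = 0x9919E1
s_5 = InvRound(s_4, k_3) = 0x557991
s_6 = InvRound(s_5, k_2) = 0x9AF557
s_7 = InvRound(s_6, k_1) = 0x0AF9AF
s_8 = InvRound(s_7, k_0) = 0x2E40AF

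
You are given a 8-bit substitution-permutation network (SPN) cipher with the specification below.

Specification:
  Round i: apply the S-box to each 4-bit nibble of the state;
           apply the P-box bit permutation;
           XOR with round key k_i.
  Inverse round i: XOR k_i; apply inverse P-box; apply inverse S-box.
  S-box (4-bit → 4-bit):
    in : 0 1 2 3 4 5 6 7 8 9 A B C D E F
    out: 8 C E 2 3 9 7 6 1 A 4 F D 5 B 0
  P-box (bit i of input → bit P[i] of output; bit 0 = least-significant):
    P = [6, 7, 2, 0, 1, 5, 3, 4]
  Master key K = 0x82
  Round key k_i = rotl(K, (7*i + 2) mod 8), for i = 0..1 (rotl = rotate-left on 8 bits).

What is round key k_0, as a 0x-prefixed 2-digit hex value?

K = 0x82
k_0 = rotl(K, (7*0+2) mod 8) = rotl(K, 2) = 0x0A

0x0A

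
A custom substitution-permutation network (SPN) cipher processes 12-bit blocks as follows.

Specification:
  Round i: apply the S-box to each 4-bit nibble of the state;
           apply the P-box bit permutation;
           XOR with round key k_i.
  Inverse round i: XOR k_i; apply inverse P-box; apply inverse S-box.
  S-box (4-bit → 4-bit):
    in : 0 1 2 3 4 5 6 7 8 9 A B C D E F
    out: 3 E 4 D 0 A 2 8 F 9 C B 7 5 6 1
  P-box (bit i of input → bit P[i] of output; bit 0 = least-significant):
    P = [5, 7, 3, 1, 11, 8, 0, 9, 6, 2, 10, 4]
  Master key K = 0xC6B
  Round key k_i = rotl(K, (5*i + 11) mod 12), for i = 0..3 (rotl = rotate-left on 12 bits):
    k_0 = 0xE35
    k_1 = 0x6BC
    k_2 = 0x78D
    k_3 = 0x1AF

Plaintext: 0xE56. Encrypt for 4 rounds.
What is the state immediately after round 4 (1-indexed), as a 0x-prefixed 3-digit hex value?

0x587

s_0 = plaintext = 0xE56
s_1 = Round(s_0, k_0) = 0x9B1
s_2 = Round(s_1, k_1) = 0xD66
s_3 = Round(s_2, k_2) = 0x24D
s_4 = Round(s_3, k_3) = 0x587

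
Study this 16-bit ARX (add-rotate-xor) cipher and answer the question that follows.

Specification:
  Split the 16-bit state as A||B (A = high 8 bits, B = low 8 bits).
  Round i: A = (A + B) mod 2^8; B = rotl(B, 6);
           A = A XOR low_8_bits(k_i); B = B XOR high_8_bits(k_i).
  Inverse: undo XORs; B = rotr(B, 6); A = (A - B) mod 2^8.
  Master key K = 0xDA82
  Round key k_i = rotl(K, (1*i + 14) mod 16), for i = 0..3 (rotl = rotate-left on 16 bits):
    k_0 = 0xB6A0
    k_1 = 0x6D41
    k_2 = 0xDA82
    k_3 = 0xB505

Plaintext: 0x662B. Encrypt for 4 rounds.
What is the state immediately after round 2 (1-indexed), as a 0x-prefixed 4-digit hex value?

0xEC72

s_0 = plaintext = 0x662B
s_1 = Round(s_0, k_0) = 0x317C
s_2 = Round(s_1, k_1) = 0xEC72
s_3 = Round(s_2, k_2) = 0xDC46
s_4 = Round(s_3, k_3) = 0x2724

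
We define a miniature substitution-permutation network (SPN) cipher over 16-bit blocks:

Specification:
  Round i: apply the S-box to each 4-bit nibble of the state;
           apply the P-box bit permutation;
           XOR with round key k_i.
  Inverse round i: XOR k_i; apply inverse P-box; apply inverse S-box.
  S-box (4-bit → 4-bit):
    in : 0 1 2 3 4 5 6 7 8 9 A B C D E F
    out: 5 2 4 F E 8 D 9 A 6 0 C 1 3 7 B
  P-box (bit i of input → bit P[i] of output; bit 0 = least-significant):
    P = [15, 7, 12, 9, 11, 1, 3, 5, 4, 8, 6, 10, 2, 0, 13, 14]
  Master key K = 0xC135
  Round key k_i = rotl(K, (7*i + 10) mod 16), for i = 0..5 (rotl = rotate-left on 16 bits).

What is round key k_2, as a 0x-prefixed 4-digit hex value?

K = 0xC135
k_0 = rotl(K, (7*0+10) mod 16) = rotl(K, 10) = 0xD704
k_1 = rotl(K, (7*1+10) mod 16) = rotl(K, 1) = 0x826B
k_2 = rotl(K, (7*2+10) mod 16) = rotl(K, 8) = 0x35C1

0x35C1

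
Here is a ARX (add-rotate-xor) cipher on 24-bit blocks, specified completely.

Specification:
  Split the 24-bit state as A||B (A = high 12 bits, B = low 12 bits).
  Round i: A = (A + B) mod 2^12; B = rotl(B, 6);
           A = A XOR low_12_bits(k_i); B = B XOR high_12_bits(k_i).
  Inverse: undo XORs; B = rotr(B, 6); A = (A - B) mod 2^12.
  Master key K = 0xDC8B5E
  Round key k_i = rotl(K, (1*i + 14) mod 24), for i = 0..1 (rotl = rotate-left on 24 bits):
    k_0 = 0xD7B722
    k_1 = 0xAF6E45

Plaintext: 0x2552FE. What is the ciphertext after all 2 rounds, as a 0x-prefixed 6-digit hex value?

s_0 = plaintext = 0x2552FE
s_1 = Round(s_0, k_0) = 0x2712F0
s_2 = Round(s_1, k_1) = 0xB246FD

0xB246FD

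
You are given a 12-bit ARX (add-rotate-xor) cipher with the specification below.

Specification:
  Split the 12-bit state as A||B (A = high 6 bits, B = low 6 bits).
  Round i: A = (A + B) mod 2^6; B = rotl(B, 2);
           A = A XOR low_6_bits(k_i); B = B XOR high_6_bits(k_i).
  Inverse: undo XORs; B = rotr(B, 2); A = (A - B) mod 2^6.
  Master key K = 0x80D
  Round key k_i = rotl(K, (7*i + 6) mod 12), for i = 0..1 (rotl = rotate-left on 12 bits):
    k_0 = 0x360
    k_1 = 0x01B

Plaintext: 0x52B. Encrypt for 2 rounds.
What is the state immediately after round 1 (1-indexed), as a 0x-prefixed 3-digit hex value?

0x7E3

s_0 = plaintext = 0x52B
s_1 = Round(s_0, k_0) = 0x7E3
s_2 = Round(s_1, k_1) = 0x64E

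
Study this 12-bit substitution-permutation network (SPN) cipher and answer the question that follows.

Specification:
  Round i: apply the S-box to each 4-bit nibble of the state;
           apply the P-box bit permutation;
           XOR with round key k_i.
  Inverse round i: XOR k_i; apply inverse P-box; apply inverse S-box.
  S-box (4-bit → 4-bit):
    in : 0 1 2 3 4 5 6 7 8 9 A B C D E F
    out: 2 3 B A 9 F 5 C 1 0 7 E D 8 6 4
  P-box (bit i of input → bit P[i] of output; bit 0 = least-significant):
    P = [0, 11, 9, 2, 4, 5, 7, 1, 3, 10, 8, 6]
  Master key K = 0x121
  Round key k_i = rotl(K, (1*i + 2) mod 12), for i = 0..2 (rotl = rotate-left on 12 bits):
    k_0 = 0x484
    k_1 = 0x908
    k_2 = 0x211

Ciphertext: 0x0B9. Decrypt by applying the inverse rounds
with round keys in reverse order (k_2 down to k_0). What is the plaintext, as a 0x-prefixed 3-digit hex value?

s_0 = ciphertext = 0x0B9
s_1 = InvRound(s_0, k_2) = 0x8EF
s_2 = InvRound(s_1, k_1) = 0x7B4
s_3 = InvRound(s_2, k_0) = 0xF1F

0xF1F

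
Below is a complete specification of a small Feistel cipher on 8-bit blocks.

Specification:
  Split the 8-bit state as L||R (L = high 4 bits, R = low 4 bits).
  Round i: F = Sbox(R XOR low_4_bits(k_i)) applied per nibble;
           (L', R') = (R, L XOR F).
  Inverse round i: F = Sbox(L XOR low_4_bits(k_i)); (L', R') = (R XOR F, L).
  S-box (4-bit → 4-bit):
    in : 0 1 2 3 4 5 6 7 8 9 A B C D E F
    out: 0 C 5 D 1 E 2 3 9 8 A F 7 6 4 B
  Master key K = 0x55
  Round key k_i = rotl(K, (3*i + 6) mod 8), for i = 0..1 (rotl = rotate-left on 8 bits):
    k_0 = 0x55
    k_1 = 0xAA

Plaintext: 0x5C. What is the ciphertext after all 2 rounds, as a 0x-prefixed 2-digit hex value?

0xDF

s_0 = plaintext = 0x5C
s_1 = Round(s_0, k_0) = 0xCD
s_2 = Round(s_1, k_1) = 0xDF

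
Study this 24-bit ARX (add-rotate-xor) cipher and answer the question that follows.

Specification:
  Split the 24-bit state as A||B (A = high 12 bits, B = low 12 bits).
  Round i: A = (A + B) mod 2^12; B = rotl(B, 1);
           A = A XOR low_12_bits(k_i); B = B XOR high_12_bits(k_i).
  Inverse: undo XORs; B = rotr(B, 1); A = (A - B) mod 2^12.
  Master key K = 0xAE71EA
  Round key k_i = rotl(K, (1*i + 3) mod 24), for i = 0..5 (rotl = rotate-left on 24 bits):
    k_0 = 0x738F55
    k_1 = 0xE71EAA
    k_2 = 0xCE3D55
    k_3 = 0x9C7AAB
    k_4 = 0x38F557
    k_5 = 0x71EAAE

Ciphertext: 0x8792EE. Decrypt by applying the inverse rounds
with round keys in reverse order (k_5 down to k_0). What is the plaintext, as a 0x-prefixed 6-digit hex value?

s_0 = ciphertext = 0x8792EE
s_1 = InvRound(s_0, k_5) = 0xFDF2F8
s_2 = InvRound(s_1, k_4) = 0x1CD8BB
s_3 = InvRound(s_2, k_3) = 0xAA80BE
s_4 = InvRound(s_3, k_2) = 0x9CFE2E
s_5 = InvRound(s_4, k_1) = 0xF3682F
s_6 = InvRound(s_5, k_0) = 0x0D8F8B

0x0D8F8B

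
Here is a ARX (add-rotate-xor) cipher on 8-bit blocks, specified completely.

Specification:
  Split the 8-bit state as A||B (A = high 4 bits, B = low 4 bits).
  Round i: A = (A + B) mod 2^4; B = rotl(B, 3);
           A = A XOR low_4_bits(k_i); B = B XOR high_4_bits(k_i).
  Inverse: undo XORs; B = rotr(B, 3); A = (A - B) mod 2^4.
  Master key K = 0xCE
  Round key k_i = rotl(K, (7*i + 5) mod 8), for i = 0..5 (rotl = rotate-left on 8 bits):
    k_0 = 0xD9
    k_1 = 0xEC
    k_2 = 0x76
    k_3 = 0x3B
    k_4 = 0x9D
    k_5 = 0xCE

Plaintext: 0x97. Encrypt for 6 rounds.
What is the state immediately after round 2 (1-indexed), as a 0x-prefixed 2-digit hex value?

s_0 = plaintext = 0x97
s_1 = Round(s_0, k_0) = 0x96
s_2 = Round(s_1, k_1) = 0x3D
s_3 = Round(s_2, k_2) = 0x69
s_4 = Round(s_3, k_3) = 0x4F
s_5 = Round(s_4, k_4) = 0xE6
s_6 = Round(s_5, k_5) = 0xAF

0x3D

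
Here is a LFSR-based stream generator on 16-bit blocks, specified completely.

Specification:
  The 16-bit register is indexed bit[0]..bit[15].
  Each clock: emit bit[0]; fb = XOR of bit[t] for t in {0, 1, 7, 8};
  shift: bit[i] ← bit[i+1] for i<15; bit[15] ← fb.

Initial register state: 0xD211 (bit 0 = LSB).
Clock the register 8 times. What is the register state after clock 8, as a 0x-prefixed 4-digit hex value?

reg_0 = 0xD211
clock 1: out=1, reg = 0xE908
clock 2: out=0, reg = 0xF484
clock 3: out=0, reg = 0xFA42
clock 4: out=0, reg = 0xFD21
clock 5: out=1, reg = 0x7E90
clock 6: out=0, reg = 0xBF48
clock 7: out=0, reg = 0xDFA4
clock 8: out=0, reg = 0x6FD2

0x6FD2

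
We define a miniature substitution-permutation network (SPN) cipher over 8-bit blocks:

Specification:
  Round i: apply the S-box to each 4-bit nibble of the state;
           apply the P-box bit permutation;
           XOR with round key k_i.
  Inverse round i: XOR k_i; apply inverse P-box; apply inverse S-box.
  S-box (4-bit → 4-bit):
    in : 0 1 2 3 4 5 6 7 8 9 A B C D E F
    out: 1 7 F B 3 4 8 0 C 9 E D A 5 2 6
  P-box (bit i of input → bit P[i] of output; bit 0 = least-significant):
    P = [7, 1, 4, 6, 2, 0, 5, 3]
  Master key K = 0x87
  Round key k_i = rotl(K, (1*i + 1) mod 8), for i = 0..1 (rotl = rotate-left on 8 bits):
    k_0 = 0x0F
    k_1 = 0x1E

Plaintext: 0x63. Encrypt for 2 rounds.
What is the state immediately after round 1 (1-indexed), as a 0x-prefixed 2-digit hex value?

s_0 = plaintext = 0x63
s_1 = Round(s_0, k_0) = 0xC5
s_2 = Round(s_1, k_1) = 0x07

0xC5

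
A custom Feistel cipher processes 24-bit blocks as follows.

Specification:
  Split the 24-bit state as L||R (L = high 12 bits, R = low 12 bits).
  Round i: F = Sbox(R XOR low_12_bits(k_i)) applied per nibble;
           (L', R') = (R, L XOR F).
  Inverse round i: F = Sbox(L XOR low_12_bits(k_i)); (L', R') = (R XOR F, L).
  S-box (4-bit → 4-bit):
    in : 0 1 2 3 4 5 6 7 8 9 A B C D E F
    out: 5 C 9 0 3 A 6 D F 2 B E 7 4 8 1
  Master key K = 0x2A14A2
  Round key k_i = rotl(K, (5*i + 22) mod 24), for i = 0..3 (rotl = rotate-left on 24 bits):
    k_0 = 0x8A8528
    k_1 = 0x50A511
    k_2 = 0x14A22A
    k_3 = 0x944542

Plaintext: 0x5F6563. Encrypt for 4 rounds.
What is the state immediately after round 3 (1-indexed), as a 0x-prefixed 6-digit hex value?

s_0 = plaintext = 0x5F6563
s_1 = Round(s_0, k_0) = 0x5630C8
s_2 = Round(s_1, k_1) = 0x0C8F21
s_3 = Round(s_2, k_2) = 0xF21496
s_4 = Round(s_3, k_3) = 0x496362

0xF21496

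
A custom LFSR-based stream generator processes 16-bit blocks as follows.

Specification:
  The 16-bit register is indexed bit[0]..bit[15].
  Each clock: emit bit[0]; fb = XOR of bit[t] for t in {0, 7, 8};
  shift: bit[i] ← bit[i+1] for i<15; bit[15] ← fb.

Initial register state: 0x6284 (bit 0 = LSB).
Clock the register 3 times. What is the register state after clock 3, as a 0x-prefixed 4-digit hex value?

reg_0 = 0x6284
clock 1: out=0, reg = 0xB142
clock 2: out=0, reg = 0xD8A1
clock 3: out=1, reg = 0x6C50

0x6C50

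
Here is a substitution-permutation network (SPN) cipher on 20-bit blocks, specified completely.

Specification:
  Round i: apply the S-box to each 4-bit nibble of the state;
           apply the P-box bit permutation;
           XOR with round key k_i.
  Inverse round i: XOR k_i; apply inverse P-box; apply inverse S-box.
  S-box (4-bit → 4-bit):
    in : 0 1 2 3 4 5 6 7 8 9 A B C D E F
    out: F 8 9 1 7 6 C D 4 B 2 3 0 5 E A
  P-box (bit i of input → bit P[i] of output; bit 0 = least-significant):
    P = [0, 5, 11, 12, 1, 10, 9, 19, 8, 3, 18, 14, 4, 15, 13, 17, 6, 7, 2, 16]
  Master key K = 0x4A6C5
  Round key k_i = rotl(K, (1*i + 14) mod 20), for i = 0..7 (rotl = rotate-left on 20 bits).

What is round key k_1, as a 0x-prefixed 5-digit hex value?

K = 0x4A6C5
k_0 = rotl(K, (1*0+14) mod 20) = rotl(K, 14) = 0x1529B
k_1 = rotl(K, (1*1+14) mod 20) = rotl(K, 15) = 0x2A536

0x2A536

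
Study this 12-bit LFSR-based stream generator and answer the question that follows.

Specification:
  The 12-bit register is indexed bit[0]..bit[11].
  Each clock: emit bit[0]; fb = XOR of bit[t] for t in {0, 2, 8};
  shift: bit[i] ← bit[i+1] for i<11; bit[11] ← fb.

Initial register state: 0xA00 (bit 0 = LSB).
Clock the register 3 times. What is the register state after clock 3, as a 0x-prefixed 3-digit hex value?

0x540

reg_0 = 0xA00
clock 1: out=0, reg = 0x500
clock 2: out=0, reg = 0xA80
clock 3: out=0, reg = 0x540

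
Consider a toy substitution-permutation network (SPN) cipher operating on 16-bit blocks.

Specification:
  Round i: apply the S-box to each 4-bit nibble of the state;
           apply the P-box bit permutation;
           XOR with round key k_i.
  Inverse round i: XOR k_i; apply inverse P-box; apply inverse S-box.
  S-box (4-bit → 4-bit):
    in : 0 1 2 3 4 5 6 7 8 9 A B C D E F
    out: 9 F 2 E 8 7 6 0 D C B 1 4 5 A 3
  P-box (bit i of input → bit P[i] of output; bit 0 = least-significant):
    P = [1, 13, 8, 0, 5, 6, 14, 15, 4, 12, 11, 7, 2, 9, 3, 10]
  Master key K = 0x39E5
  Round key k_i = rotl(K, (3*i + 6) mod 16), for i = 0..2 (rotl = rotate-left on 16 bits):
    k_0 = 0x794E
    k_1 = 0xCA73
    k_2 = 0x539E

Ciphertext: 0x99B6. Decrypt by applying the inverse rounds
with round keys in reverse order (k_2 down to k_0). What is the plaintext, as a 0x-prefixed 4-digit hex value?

0xD31C

s_0 = ciphertext = 0x99B6
s_1 = InvRound(s_0, k_2) = 0x6C87
s_2 = InvRound(s_1, k_1) = 0xA0A2
s_3 = InvRound(s_2, k_0) = 0xD31C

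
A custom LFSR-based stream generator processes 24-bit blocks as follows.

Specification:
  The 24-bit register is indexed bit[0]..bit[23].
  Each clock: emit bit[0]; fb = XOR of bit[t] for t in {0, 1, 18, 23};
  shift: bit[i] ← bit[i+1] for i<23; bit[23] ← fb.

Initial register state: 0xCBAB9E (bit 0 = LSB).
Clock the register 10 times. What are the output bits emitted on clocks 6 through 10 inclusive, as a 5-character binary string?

reg_0 = 0xCBAB9E
clock 1: out=0, reg = 0x65D5CF
clock 2: out=1, reg = 0xB2EAE7
clock 3: out=1, reg = 0xD97573
clock 4: out=1, reg = 0xECBAB9
clock 5: out=1, reg = 0xF65D5C
clock 6: out=0, reg = 0x7B2EAE
clock 7: out=0, reg = 0xBD9757
clock 8: out=1, reg = 0x5ECBAB
clock 9: out=1, reg = 0xAF65D5
clock 10: out=1, reg = 0xD7B2EA

00111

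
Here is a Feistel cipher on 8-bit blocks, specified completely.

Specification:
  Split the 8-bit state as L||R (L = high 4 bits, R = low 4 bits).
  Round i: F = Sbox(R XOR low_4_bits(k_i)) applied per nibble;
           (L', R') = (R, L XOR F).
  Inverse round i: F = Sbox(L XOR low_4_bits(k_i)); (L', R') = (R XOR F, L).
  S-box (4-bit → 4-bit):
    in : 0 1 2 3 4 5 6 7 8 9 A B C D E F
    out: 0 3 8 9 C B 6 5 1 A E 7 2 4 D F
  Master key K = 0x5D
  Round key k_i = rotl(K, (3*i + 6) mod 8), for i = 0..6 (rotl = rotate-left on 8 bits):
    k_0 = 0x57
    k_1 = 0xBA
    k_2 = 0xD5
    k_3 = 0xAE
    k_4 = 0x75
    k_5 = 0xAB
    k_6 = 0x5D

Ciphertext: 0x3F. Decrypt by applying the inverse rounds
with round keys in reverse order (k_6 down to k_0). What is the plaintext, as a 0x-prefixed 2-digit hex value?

0x9E

s_0 = ciphertext = 0x3F
s_1 = InvRound(s_0, k_6) = 0x23
s_2 = InvRound(s_1, k_5) = 0x92
s_3 = InvRound(s_2, k_4) = 0x09
s_4 = InvRound(s_3, k_3) = 0x40
s_5 = InvRound(s_4, k_2) = 0x34
s_6 = InvRound(s_5, k_1) = 0xE3
s_7 = InvRound(s_6, k_0) = 0x9E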